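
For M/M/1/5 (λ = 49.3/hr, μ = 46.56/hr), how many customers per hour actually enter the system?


ρ = 1.0588; P_K = (1−ρ)ρ^5/(1−ρ^6) = 0.191366
λ_eff = λ(1 − P_K) = 49.3·(1 − 0.191366) = 49.3·0.808634 = 39.8657 /hr

Final: 39.8657 /hr


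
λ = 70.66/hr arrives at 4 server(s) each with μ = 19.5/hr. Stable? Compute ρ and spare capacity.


Total capacity cμ = 4·19.5 = 78.00/hr
ρ = λ/(cμ) = 70.66/78.00 = 0.9059
Stable ⇔ ρ < 1: YES
Spare capacity = cμ − λ = 78.00 − 70.66 = 7.34/hr

Final: ρ = 0.9059; stable; margin = 7.34/hr


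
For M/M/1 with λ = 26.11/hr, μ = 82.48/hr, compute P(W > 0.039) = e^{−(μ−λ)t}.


W ~ Exponential(μ−λ) for M/M/1.
μ − λ = 82.48 − 26.11 = 56.3700
P(W > t) = e^{−(μ−λ)t} = e^{−2.1984} = 0.110977

Final: 0.110977


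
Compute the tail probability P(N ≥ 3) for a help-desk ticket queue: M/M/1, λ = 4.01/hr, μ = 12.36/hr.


ρ = 4.01/12.36 = 0.3244
P(N ≥ n) = ρ^n = 0.3244^3 = 0.034149

Final: 0.034149


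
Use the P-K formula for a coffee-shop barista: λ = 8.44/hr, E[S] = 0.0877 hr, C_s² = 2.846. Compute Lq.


ρ = λ·E[S] = 8.44·0.0877 = 0.7402
Lq = ρ²(1+C_s²)/(2(1−ρ)) = 0.5479·(1+2.846)/(2·0.2598)
= 0.5479·3.8460/0.5196 = 4.05512

Final: 4.05512


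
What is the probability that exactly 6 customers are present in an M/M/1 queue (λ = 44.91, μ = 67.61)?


ρ = 44.91/67.61 = 0.6643
P_n = (1−ρ)·ρ^n = (1 − 0.6643)·0.6643^6 = 0.3357·0.085900 = 0.028841

Final: 0.028841


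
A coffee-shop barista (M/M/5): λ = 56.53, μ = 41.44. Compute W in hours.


a = 1.3641; ρ = 0.2728; P₀ = 0.255357
Lq = P₀·a^c·ρ/(c!(1−ρ)²) = 0.005187
Wq = Lq/λ = 0.005187/56.53 = 0.00009175 hr
W = Wq + 1/μ = 0.00009175 + 0.02413 = 0.02422 hr

Final: 0.02422 hr


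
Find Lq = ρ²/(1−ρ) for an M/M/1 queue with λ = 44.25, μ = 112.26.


ρ = 44.25/112.26 = 0.3942
Lq = ρ²/(1−ρ) = 0.1554/0.6058 = 0.2565

Final: 0.2565


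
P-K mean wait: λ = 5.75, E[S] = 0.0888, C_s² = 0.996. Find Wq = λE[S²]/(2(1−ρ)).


ρ = λ·E[S] = 5.75·0.0888 = 0.5106
E[S²] = E[S]²(1+C_s²) = 0.0888²·(1+0.996) = 0.015739
Wq = λ·E[S²]/(2(1−ρ)) = 5.75·0.015739/(2·0.4894) = 0.09246 hr

Final: 0.09246 hr


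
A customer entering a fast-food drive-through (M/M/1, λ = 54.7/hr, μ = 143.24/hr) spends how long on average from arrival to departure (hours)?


W = 1/(μ−λ) = 1/(143.24 − 54.7) = 1/88.54 = 0.01129 hr

Final: 0.01129 hr


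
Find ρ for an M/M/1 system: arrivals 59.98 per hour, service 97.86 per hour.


ρ = λ/μ = 59.98/97.86 = 0.6129

Final: 0.6129


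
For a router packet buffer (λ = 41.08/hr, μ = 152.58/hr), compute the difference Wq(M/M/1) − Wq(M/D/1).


ρ = 41.08/152.58 = 0.2692
Wq(M/M/1) = ρ/(μ−λ) = 0.2692/111.50 = 0.002415 hr
Wq(M/D/1) = ρ/(2(μ−λ)) = 0.001207 hr
Savings = 0.002415 − 0.001207 = 0.001207 hr

Final: 0.001207 hr


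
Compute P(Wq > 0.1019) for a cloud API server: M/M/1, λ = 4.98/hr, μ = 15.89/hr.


ρ = 4.98/15.89 = 0.3134
P(Wq > t) = ρ·e^{−(μ−λ)t} = 0.3134·e^{−1.1117}
= 0.3134·0.328990 = 0.103107

Final: 0.103107


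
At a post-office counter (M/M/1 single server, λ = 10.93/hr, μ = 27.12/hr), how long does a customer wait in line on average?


ρ = 10.93/27.12 = 0.4030
Wq = ρ/(μ−λ) = 0.4030/(27.12 − 10.93) = 0.4030/16.19 = 0.02489 hr

Final: 0.02489 hr


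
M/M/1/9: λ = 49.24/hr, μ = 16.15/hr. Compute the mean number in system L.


ρ = 49.24/16.15 = 3.0489
L = ρ[1 − (K+1)ρ^K + Kρ^(K+1)] / [(1−ρ)(1−ρ^(K+1))]
Numerator: 3.0489·(1 − 10·22767.201870 + 9·69415.295362) = 1210622.992671
Denominator: (-2.0489)·(-69414.295362) = 142224.088763
L = 1210622.992671/142224.088763 = 8.5121

Final: 8.5121


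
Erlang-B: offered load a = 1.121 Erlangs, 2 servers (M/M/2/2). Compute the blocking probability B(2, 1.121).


B(c,a) = (a^c/c!) / Σ_{k=0}^{c} a^k/k!
a^2/2! = 0.628320
Σ terms (k=0..2): 1.00000 + 1.12100 + 0.62832 = 2.749321
B = 0.628320/2.749321 = 0.228537

Final: 0.228537


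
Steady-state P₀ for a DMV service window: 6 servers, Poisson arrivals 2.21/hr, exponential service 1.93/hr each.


a = λ/μ = 2.21/1.93 = 1.1451; ρ = a/c = 0.1908
Σ_{k=0}^{5} a^k/k! (terms k=0..5) = 1.00000 + 1.14508 + 0.65560 + 0.25024 + 0.07164 + 0.01641 = 3.13896
Tail: a^6/(6!(1−ρ)) = 2.25429/(720·0.8092) = 0.003869
P₀ = 1/(3.13896 + 0.003869) = 1/3.14283 = 0.318185

Final: 0.318185


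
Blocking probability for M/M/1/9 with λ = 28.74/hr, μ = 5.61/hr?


ρ = λ/μ = 28.74/5.61 = 5.1230
P_K = (1−ρ)ρ^K/(1−ρ^(K+1)) = (-4.1230·2430609.118723)/(1 − 12451997.517309)
= -10021388.398586/-12451996.517309 = 0.804802

Final: 0.804802


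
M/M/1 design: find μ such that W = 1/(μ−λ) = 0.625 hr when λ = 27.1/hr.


W = 1/(μ−λ) ⇒ μ − λ = 1/W = 1/0.625 = 1.6000
μ = λ + 1/W = 27.1 + 1.6000 = 28.7000 per hr

Final: 28.7000 /hr


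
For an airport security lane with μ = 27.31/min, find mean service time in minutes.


Mean service time = 1/μ = 1/27.31 minute = 0.03662 minute
In minutes: 0.03662 × 1 = 0.03662 min

Final: 0.03662 min


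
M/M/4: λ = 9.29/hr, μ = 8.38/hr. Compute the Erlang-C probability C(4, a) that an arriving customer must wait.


a = λ/μ = 1.1086; ρ = a/4 = 0.2771
P₀ = 0.329249 (from M/M/c formula)
C(c,a) = [a^c/(c!(1−ρ))]·P₀ = [1.51038/(24·0.7229)]·0.329249
= 0.08706·0.329249 = 0.028665

Final: 0.028665


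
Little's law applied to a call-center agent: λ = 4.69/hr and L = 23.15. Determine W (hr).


W = L/λ = 23.15/4.69 = 4.9360 hr

Final: 4.9360 hr


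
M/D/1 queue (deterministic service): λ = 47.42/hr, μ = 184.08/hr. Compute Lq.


ρ = 47.42/184.08 = 0.2576
M/D/1: Lq = ρ²/(2(1−ρ)) = 0.06636/(2·0.7424) = 0.04469

Final: 0.04469


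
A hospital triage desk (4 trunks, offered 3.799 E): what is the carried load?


B(4,3.799) = 0.290924 (Erlang-B)
Carried load = a(1 − B) = 3.799·(1 − 0.290924) = 3.799·0.709076 = 2.6938 E

Final: 2.6938 Erlangs


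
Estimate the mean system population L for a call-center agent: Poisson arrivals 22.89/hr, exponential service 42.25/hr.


ρ = λ/μ = 22.89/42.25 = 0.5418
L = ρ/(1−ρ) = 0.5418/(1 − 0.5418) = 0.5418/0.4582 = 1.1823

Final: 1.1823


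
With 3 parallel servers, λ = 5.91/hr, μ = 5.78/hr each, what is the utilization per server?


ρ = λ/(cμ) = 5.91/(3·5.78) = 5.91/17.34 = 0.3408

Final: 0.3408


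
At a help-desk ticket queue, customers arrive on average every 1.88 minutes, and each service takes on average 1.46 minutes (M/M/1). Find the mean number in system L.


λ = 60/1.88 = 31.9149 /hr
μ = 60/1.46 = 41.0959 /hr
ρ = λ/μ = 31.9149/41.0959 = 0.7766
L = ρ/(1−ρ) = 0.7766/0.2234 = 3.4762

Final: 3.4762


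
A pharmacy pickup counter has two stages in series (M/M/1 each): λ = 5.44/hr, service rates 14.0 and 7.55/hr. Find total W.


Each node sees arrival rate λ = 5.44/hr (tandem ⇒ throughput preserved).
W₁ = 1/(μ₁−λ) = 1/(14.0−5.44) = 0.11682 hr
W₂ = 1/(μ₂−λ) = 1/(7.55−5.44) = 0.47393 hr
W_total = W₁ + W₂ = 0.11682 + 0.47393 = 0.59076 hr

Final: 0.59076 hr


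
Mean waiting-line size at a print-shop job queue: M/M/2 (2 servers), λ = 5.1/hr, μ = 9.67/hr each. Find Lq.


a = λ/μ = 0.5274; ρ = a/2 = 0.2637
P₀ = 0.582651
Lq = P₀·a^c·ρ / (c!·(1−ρ)²) = 0.582651·0.27816·0.2637/(2·0.54213)
= 0.03942

Final: 0.03942


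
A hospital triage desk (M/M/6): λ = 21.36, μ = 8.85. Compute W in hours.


a = 2.4136; ρ = 0.4023; P₀ = 0.089085
Lq = P₀·a^c·ρ/(c!(1−ρ)²) = 0.02754
Wq = Lq/λ = 0.02754/21.36 = 0.001289 hr
W = Wq + 1/μ = 0.001289 + 0.11299 = 0.11428 hr

Final: 0.11428 hr


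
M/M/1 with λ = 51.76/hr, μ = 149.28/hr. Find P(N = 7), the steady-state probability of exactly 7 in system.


ρ = 51.76/149.28 = 0.3467
P_n = (1−ρ)·ρ^n = (1 − 0.3467)·0.3467^7 = 0.6533·0.0006025 = 0.0003936

Final: 0.0003936


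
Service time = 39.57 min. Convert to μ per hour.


μ = 1/(service time) in consistent units.
1 hour = 60 min, so μ = 60/39.57 = 1.5163 per hour

Final: 1.5163 /hr


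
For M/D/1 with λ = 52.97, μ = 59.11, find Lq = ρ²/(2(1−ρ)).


ρ = 52.97/59.11 = 0.8961
M/D/1: Lq = ρ²/(2(1−ρ)) = 0.8030/(2·0.1039) = 3.86545

Final: 3.86545


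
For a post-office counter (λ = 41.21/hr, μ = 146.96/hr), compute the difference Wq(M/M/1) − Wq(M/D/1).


ρ = 41.21/146.96 = 0.2804
Wq(M/M/1) = ρ/(μ−λ) = 0.2804/105.75 = 0.002652 hr
Wq(M/D/1) = ρ/(2(μ−λ)) = 0.001326 hr
Savings = 0.002652 − 0.001326 = 0.001326 hr

Final: 0.001326 hr


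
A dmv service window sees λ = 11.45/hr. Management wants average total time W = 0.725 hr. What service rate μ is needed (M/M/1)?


W = 1/(μ−λ) ⇒ μ − λ = 1/W = 1/0.725 = 1.3793
μ = λ + 1/W = 11.45 + 1.3793 = 12.8293 per hr

Final: 12.8293 /hr


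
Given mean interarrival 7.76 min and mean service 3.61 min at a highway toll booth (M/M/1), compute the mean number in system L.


λ = 60/7.76 = 7.7320 /hr
μ = 60/3.61 = 16.6205 /hr
ρ = λ/μ = 7.7320/16.6205 = 0.4652
L = ρ/(1−ρ) = 0.4652/0.5348 = 0.8699

Final: 0.8699


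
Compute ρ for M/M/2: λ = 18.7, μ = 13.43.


ρ = λ/(cμ) = 18.7/(2·13.43) = 18.7/26.86 = 0.6962

Final: 0.6962


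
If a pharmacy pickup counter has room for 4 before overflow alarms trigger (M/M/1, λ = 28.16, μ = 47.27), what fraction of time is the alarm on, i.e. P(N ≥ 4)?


ρ = 28.16/47.27 = 0.5957
P(N ≥ n) = ρ^n = 0.5957^4 = 0.125947

Final: 0.125947


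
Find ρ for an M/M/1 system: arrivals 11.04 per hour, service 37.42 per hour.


ρ = λ/μ = 11.04/37.42 = 0.2950

Final: 0.2950


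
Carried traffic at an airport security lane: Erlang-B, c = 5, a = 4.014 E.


B(5,4.014) = 0.200318 (Erlang-B)
Carried load = a(1 − B) = 4.014·(1 − 0.200318) = 4.014·0.799682 = 3.2099 E

Final: 3.2099 Erlangs


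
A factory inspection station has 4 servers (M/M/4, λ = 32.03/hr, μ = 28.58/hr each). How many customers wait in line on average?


a = λ/μ = 1.1207; ρ = a/4 = 0.2802
P₀ = 0.325242
Lq = P₀·a^c·ρ / (c!·(1−ρ)²) = 0.325242·1.57753·0.2802/(24·0.51814)
= 0.01156

Final: 0.01156


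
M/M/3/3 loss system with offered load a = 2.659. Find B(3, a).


B(c,a) = (a^c/c!) / Σ_{k=0}^{c} a^k/k!
a^3/3! = 3.133313
Σ terms (k=0..3): 1.00000 + 2.65900 + 3.53514 + 3.13331 = 10.327453
B = 3.133313/10.327453 = 0.303396

Final: 0.303396


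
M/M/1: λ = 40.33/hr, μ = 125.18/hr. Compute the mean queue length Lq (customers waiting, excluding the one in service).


ρ = 40.33/125.18 = 0.3222
Lq = ρ²/(1−ρ) = 0.1038/0.6778 = 0.1531

Final: 0.1531


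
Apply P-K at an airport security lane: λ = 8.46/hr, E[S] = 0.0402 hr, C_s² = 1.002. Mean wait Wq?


ρ = λ·E[S] = 8.46·0.0402 = 0.3401
E[S²] = E[S]²(1+C_s²) = 0.0402²·(1+1.002) = 0.003235
Wq = λ·E[S²]/(2(1−ρ)) = 8.46·0.003235/(2·0.6599) = 0.02074 hr

Final: 0.02074 hr


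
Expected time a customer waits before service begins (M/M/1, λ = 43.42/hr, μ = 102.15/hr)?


ρ = 43.42/102.15 = 0.4251
Wq = ρ/(μ−λ) = 0.4251/(102.15 − 43.42) = 0.4251/58.73 = 0.007238 hr

Final: 0.007238 hr


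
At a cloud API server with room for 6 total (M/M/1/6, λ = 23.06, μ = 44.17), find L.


ρ = 23.06/44.17 = 0.5221
L = ρ[1 − (K+1)ρ^K + Kρ^(K+1)] / [(1−ρ)(1−ρ^(K+1))]
Numerator: 0.5221·(1 − 7·0.020248 + 6·0.010571) = 0.481189
Denominator: (0.4779)·(0.989429) = 0.472874
L = 0.481189/0.472874 = 1.0176

Final: 1.0176


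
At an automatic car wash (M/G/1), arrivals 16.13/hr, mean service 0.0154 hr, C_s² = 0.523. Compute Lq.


ρ = λ·E[S] = 16.13·0.0154 = 0.2484
Lq = ρ²(1+C_s²)/(2(1−ρ)) = 0.06170·(1+0.523)/(2·0.7516)
= 0.06170·1.5230/1.5032 = 0.06252

Final: 0.06252


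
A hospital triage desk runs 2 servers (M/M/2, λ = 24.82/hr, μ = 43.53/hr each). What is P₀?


a = λ/μ = 24.82/43.53 = 0.5702; ρ = a/c = 0.2851
Σ_{k=0}^{1} a^k/k! (terms k=0..1) = 1.00000 + 0.57018 = 1.57018
Tail: a^2/(2!(1−ρ)) = 0.32511/(2·0.7149) = 0.22738
P₀ = 1/(1.57018 + 0.22738) = 1/1.79756 = 0.556310

Final: 0.556310


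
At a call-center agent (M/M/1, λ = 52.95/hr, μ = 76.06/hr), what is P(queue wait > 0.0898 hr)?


ρ = 52.95/76.06 = 0.6962
P(Wq > t) = ρ·e^{−(μ−λ)t} = 0.6962·e^{−2.0753}
= 0.6962·0.125522 = 0.087383

Final: 0.087383


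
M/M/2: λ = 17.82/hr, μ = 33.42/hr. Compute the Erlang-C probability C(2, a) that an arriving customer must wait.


a = λ/μ = 0.5332; ρ = a/2 = 0.2666
P₀ = 0.579022 (from M/M/c formula)
C(c,a) = [a^c/(c!(1−ρ))]·P₀ = [0.28432/(2·0.7334)]·0.579022
= 0.19384·0.579022 = 0.112236

Final: 0.112236


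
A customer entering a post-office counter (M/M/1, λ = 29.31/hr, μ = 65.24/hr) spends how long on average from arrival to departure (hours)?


W = 1/(μ−λ) = 1/(65.24 − 29.31) = 1/35.93 = 0.02783 hr

Final: 0.02783 hr


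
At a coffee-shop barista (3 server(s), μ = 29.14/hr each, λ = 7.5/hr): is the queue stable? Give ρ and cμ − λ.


Total capacity cμ = 3·29.14 = 87.42/hr
ρ = λ/(cμ) = 7.5/87.42 = 0.08579
Stable ⇔ ρ < 1: YES
Spare capacity = cμ − λ = 87.42 − 7.5 = 79.92/hr

Final: ρ = 0.08579; stable; margin = 79.92/hr


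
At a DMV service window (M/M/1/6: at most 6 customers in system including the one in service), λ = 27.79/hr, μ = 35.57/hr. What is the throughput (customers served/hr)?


ρ = 0.7813; P_K = (1−ρ)ρ^6/(1−ρ^7) = 0.060490
λ_eff = λ(1 − P_K) = 27.79·(1 − 0.060490) = 27.79·0.939510 = 26.1090 /hr

Final: 26.1090 /hr


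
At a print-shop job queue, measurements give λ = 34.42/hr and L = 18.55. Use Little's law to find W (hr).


W = L/λ = 18.55/34.42 = 0.5389 hr

Final: 0.5389 hr


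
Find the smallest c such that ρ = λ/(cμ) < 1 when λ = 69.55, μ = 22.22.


Stability requires cμ > λ ⇔ c > λ/μ.
λ/μ = 69.55/22.22 = 3.1301
Minimum integer c = ⌊3.1301⌋ + 1 = 4
Check: 4·22.22 = 88.88 > 69.55, while 3·22.22 = 66.66 ≤ 69.55

Final: 4 servers


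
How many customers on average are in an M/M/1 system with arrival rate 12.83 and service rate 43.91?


ρ = λ/μ = 12.83/43.91 = 0.2922
L = ρ/(1−ρ) = 0.2922/(1 − 0.2922) = 0.2922/0.7078 = 0.4128

Final: 0.4128


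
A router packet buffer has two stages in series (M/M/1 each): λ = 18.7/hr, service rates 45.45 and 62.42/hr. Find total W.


Each node sees arrival rate λ = 18.7/hr (tandem ⇒ throughput preserved).
W₁ = 1/(μ₁−λ) = 1/(45.45−18.7) = 0.03738 hr
W₂ = 1/(μ₂−λ) = 1/(62.42−18.7) = 0.02287 hr
W_total = W₁ + W₂ = 0.03738 + 0.02287 = 0.06026 hr

Final: 0.06026 hr


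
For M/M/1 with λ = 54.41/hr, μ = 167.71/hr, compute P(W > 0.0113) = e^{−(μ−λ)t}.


W ~ Exponential(μ−λ) for M/M/1.
μ − λ = 167.71 − 54.41 = 113.3000
P(W > t) = e^{−(μ−λ)t} = e^{−1.2803} = 0.277957

Final: 0.277957


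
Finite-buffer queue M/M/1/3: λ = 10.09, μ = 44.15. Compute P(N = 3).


ρ = λ/μ = 10.09/44.15 = 0.2285
P_K = (1−ρ)ρ^K/(1−ρ^(K+1)) = (0.7715·0.011937)/(1 − 0.002728)
= 0.009209/0.997272 = 0.009234

Final: 0.009234


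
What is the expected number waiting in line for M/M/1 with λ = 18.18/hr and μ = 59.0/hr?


ρ = 18.18/59.0 = 0.3081
Lq = ρ²/(1−ρ) = 0.09495/0.6919 = 0.1372

Final: 0.1372


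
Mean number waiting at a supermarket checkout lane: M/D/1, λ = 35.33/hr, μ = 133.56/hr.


ρ = 35.33/133.56 = 0.2645
M/D/1: Lq = ρ²/(2(1−ρ)) = 0.06997/(2·0.7355) = 0.04757

Final: 0.04757


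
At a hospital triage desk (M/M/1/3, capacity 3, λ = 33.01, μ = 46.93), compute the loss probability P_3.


ρ = λ/μ = 33.01/46.93 = 0.7034
P_K = (1−ρ)ρ^K/(1−ρ^(K+1)) = (0.2966·0.348005)/(1 − 0.244782)
= 0.103222/0.755218 = 0.136679

Final: 0.136679


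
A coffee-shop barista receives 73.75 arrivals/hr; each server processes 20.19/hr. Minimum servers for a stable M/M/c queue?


Stability requires cμ > λ ⇔ c > λ/μ.
λ/μ = 73.75/20.19 = 3.6528
Minimum integer c = ⌊3.6528⌋ + 1 = 4
Check: 4·20.19 = 80.76 > 73.75, while 3·20.19 = 60.57 ≤ 73.75

Final: 4 servers


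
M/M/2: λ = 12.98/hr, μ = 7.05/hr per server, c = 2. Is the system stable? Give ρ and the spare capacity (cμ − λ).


Total capacity cμ = 2·7.05 = 14.10/hr
ρ = λ/(cμ) = 12.98/14.10 = 0.9206
Stable ⇔ ρ < 1: YES
Spare capacity = cμ − λ = 14.10 − 12.98 = 1.12/hr

Final: ρ = 0.9206; stable; margin = 1.12/hr


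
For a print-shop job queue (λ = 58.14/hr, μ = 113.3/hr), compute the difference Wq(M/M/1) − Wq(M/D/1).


ρ = 58.14/113.3 = 0.5132
Wq(M/M/1) = ρ/(μ−λ) = 0.5132/55.16 = 0.009303 hr
Wq(M/D/1) = ρ/(2(μ−λ)) = 0.004651 hr
Savings = 0.009303 − 0.004651 = 0.004651 hr

Final: 0.004651 hr


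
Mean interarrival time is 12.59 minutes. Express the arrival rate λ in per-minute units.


λ = 1/(interarrival time) in consistent units.
1 minute = 1 min, so λ = 1/12.59 = 0.07943 per minute

Final: 0.07943 /min


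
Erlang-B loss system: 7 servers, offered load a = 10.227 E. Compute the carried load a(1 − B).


B(7,10.227) = 0.419024 (Erlang-B)
Carried load = a(1 − B) = 10.227·(1 − 0.419024) = 10.227·0.580976 = 5.9416 E

Final: 5.9416 Erlangs


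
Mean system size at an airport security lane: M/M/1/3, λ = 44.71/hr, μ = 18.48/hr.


ρ = 44.71/18.48 = 2.4194
L = ρ[1 − (K+1)ρ^K + Kρ^(K+1)] / [(1−ρ)(1−ρ^(K+1))]
Numerator: 2.4194·(1 − 4·14.161463 + 3·34.261850) = 114.048485
Denominator: (-1.4194)·(-33.261850) = 47.210949
L = 114.048485/47.210949 = 2.4157

Final: 2.4157


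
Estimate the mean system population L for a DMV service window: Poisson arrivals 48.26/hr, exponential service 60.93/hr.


ρ = λ/μ = 48.26/60.93 = 0.7921
L = ρ/(1−ρ) = 0.7921/(1 − 0.7921) = 0.7921/0.2079 = 3.8090

Final: 3.8090


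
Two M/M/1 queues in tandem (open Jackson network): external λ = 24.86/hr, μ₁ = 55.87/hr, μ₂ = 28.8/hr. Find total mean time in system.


Each node sees arrival rate λ = 24.86/hr (tandem ⇒ throughput preserved).
W₁ = 1/(μ₁−λ) = 1/(55.87−24.86) = 0.03225 hr
W₂ = 1/(μ₂−λ) = 1/(28.8−24.86) = 0.25381 hr
W_total = W₁ + W₂ = 0.03225 + 0.25381 = 0.28605 hr

Final: 0.28605 hr


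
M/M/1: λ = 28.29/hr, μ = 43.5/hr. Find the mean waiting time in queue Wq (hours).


ρ = 28.29/43.5 = 0.6503
Wq = ρ/(μ−λ) = 0.6503/(43.5 − 28.29) = 0.6503/15.21 = 0.04276 hr

Final: 0.04276 hr


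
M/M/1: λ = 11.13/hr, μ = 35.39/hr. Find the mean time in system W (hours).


W = 1/(μ−λ) = 1/(35.39 − 11.13) = 1/24.26 = 0.04122 hr

Final: 0.04122 hr


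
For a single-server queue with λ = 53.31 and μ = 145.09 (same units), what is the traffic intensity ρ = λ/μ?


ρ = λ/μ = 53.31/145.09 = 0.3674

Final: 0.3674


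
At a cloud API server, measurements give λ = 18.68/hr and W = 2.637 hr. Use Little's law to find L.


L = λW = 18.68·2.637 = 49.2592

Final: 49.2592


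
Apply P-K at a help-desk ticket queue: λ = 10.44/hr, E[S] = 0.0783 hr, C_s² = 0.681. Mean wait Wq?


ρ = λ·E[S] = 10.44·0.0783 = 0.8175
E[S²] = E[S]²(1+C_s²) = 0.0783²·(1+0.681) = 0.010306
Wq = λ·E[S²]/(2(1−ρ)) = 10.44·0.010306/(2·0.1825) = 0.29470 hr

Final: 0.29470 hr


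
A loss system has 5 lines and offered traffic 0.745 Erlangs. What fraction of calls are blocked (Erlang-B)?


B(c,a) = (a^c/c!) / Σ_{k=0}^{c} a^k/k!
a^5/5! = 0.001912
Σ terms (k=0..5): 1.00000 + 0.74500 + 0.27751 + 0.06892 + 0.01284 + 0.001912 = 2.106176
B = 0.001912/2.106176 = 0.0009080

Final: 0.0009080


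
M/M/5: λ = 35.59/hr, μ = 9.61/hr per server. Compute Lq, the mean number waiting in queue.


a = λ/μ = 3.7034; ρ = a/5 = 0.7407
P₀ = 0.019899
Lq = P₀·a^c·ρ / (c!·(1−ρ)²) = 0.019899·696.66341·0.7407/(120·0.06724)
= 1.27252

Final: 1.27252


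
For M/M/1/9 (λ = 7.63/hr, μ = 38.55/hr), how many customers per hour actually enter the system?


ρ = 0.1979; P_K = (1−ρ)ρ^9/(1−ρ^10) = 0.0000003739
λ_eff = λ(1 − P_K) = 7.63·(1 − 0.0000003739) = 7.63·1.000000 = 7.6300 /hr

Final: 7.6300 /hr


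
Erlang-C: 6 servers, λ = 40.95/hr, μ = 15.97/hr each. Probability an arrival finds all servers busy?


a = λ/μ = 2.5642; ρ = a/6 = 0.4274
P₀ = 0.076475 (from M/M/c formula)
C(c,a) = [a^c/(c!(1−ρ))]·P₀ = [284.24572/(720·0.5726)]·0.076475
= 0.68942·0.076475 = 0.052723

Final: 0.052723


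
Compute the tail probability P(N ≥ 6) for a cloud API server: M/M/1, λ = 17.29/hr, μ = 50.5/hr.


ρ = 17.29/50.5 = 0.3424
P(N ≥ n) = ρ^n = 0.3424^6 = 0.001611

Final: 0.001611


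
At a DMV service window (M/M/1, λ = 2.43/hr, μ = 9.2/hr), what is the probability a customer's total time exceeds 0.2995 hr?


W ~ Exponential(μ−λ) for M/M/1.
μ − λ = 9.2 − 2.43 = 6.7700
P(W > t) = e^{−(μ−λ)t} = e^{−2.0276} = 0.131649

Final: 0.131649


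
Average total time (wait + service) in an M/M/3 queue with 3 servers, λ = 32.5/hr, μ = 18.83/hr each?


a = 1.7260; ρ = 0.5753; P₀ = 0.160429
Lq = P₀·a^c·ρ/(c!(1−ρ)²) = 0.43855
Wq = Lq/λ = 0.43855/32.5 = 0.01349 hr
W = Wq + 1/μ = 0.01349 + 0.05311 = 0.06660 hr

Final: 0.06660 hr


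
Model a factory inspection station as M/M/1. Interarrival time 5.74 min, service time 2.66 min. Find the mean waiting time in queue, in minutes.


λ = 60/5.74 = 10.4530 /hr
μ = 60/2.66 = 22.5564 /hr
ρ = λ/μ = 10.4530/22.5564 = 0.4634
Wq = ρ/(μ−λ) = 0.4634/(22.5564−10.4530) = 0.03829 hr
In minutes: 0.03829·60 = 2.297 min

Final: 2.297 min


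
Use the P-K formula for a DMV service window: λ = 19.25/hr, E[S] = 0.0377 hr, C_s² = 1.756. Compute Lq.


ρ = λ·E[S] = 19.25·0.0377 = 0.7257
Lq = ρ²(1+C_s²)/(2(1−ρ)) = 0.5267·(1+1.756)/(2·0.2743)
= 0.5267·2.7560/0.5486 = 2.64611

Final: 2.64611


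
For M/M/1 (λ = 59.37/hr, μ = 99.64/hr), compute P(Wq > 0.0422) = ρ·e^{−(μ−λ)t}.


ρ = 59.37/99.64 = 0.5958
P(Wq > t) = ρ·e^{−(μ−λ)t} = 0.5958·e^{−1.6994}
= 0.5958·0.182794 = 0.108917

Final: 0.108917


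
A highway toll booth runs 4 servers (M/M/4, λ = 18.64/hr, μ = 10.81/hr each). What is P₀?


a = λ/μ = 18.64/10.81 = 1.7243; ρ = a/c = 0.4311
Σ_{k=0}^{3} a^k/k! (terms k=0..3) = 1.00000 + 1.72433 + 1.48666 + 0.85449 = 5.06548
Tail: a^4/(4!(1−ρ)) = 8.84058/(24·0.5689) = 0.64747
P₀ = 1/(5.06548 + 0.64747) = 1/5.71295 = 0.175041

Final: 0.175041


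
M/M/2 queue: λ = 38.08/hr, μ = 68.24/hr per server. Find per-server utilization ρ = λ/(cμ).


ρ = λ/(cμ) = 38.08/(2·68.24) = 38.08/136.48 = 0.2790

Final: 0.2790


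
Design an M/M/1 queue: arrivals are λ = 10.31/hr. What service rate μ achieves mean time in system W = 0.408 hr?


W = 1/(μ−λ) ⇒ μ − λ = 1/W = 1/0.408 = 2.4510
μ = λ + 1/W = 10.31 + 2.4510 = 12.7610 per hr

Final: 12.7610 /hr


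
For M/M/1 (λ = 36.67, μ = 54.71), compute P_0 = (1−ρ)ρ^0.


ρ = 36.67/54.71 = 0.6703
P_n = (1−ρ)·ρ^n = (1 − 0.6703)·0.6703^0 = 0.3297·1.000000 = 0.329739

Final: 0.329739


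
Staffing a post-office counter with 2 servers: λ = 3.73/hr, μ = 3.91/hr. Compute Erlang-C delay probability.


a = λ/μ = 0.9540; ρ = a/2 = 0.4770
P₀ = 0.354113 (from M/M/c formula)
C(c,a) = [a^c/(c!(1−ρ))]·P₀ = [0.91005/(2·0.5230)]·0.354113
= 0.87000·0.354113 = 0.308077

Final: 0.308077


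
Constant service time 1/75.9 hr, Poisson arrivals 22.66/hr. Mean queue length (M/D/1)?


ρ = 22.66/75.9 = 0.2986
M/D/1: Lq = ρ²/(2(1−ρ)) = 0.08913/(2·0.7014) = 0.06353

Final: 0.06353


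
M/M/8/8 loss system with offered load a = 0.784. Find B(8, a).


B(c,a) = (a^c/c!) / Σ_{k=0}^{c} a^k/k!
a^8/8! = 0.000003540
Σ terms (k=0..8): 1.00000 + 0.78400 + 0.30733 + 0.08032 + 0.01574 + 0.002468 + 0.0003225 + 0.00003612 + 0.000003540 = 2.190215
B = 0.000003540/2.190215 = 0.000001616

Final: 0.000001616


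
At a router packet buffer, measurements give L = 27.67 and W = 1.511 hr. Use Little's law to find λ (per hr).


λ = L/W = 27.67/1.511 = 18.3124 /hr

Final: 18.3124 /hr


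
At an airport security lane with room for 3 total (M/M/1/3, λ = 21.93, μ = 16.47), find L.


ρ = 21.93/16.47 = 1.3315
L = ρ[1 − (K+1)ρ^K + Kρ^(K+1)] / [(1−ρ)(1−ρ^(K+1))]
Numerator: 1.3315·(1 − 4·2.360669 + 3·3.143259) = 1.314336
Denominator: (-0.3315)·(-2.143259) = 0.710516
L = 1.314336/0.710516 = 1.8498

Final: 1.8498


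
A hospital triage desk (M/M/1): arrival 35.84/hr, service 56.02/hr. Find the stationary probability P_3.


ρ = 35.84/56.02 = 0.6398
P_n = (1−ρ)·ρ^n = (1 − 0.6398)·0.6398^3 = 0.3602·0.261863 = 0.094331

Final: 0.094331


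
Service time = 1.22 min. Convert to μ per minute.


μ = 1/(service time) in consistent units.
1 minute = 1 min, so μ = 1/1.22 = 0.8197 per minute

Final: 0.8197 /min


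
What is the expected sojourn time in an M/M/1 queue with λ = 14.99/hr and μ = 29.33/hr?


W = 1/(μ−λ) = 1/(29.33 − 14.99) = 1/14.34 = 0.06974 hr

Final: 0.06974 hr


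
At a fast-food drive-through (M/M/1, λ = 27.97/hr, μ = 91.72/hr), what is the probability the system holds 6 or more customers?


ρ = 27.97/91.72 = 0.3049
P(N ≥ n) = ρ^n = 0.3049^6 = 0.0008042

Final: 0.0008042


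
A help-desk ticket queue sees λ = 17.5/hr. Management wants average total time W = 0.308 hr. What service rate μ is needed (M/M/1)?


W = 1/(μ−λ) ⇒ μ − λ = 1/W = 1/0.308 = 3.2468
μ = λ + 1/W = 17.5 + 3.2468 = 20.7468 per hr

Final: 20.7468 /hr


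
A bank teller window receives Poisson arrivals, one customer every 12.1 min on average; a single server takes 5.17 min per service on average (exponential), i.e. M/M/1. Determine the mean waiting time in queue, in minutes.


λ = 60/12.1 = 4.9587 /hr
μ = 60/5.17 = 11.6054 /hr
ρ = λ/μ = 4.9587/11.6054 = 0.4273
Wq = ρ/(μ−λ) = 0.4273/(11.6054−4.9587) = 0.06428 hr
In minutes: 0.06428·60 = 3.857 min

Final: 3.857 min


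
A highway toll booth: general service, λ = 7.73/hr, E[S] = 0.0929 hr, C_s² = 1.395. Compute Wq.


ρ = λ·E[S] = 7.73·0.0929 = 0.7181
E[S²] = E[S]²(1+C_s²) = 0.0929²·(1+1.395) = 0.020670
Wq = λ·E[S²]/(2(1−ρ)) = 7.73·0.020670/(2·0.2819) = 0.28341 hr

Final: 0.28341 hr


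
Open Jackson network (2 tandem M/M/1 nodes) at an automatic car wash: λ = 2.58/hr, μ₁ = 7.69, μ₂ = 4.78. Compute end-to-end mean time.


Each node sees arrival rate λ = 2.58/hr (tandem ⇒ throughput preserved).
W₁ = 1/(μ₁−λ) = 1/(7.69−2.58) = 0.19569 hr
W₂ = 1/(μ₂−λ) = 1/(4.78−2.58) = 0.45455 hr
W_total = W₁ + W₂ = 0.19569 + 0.45455 = 0.65024 hr

Final: 0.65024 hr


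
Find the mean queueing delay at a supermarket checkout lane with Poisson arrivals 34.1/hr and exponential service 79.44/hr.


ρ = 34.1/79.44 = 0.4293
Wq = ρ/(μ−λ) = 0.4293/(79.44 − 34.1) = 0.4293/45.34 = 0.009467 hr

Final: 0.009467 hr


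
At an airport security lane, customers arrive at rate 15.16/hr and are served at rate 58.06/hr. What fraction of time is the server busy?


ρ = λ/μ = 15.16/58.06 = 0.2611

Final: 0.2611


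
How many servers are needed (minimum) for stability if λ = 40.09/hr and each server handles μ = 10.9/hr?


Stability requires cμ > λ ⇔ c > λ/μ.
λ/μ = 40.09/10.9 = 3.6780
Minimum integer c = ⌊3.6780⌋ + 1 = 4
Check: 4·10.9 = 43.60 > 40.09, while 3·10.9 = 32.70 ≤ 40.09

Final: 4 servers


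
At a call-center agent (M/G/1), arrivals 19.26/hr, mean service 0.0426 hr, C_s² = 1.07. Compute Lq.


ρ = λ·E[S] = 19.26·0.0426 = 0.8205
Lq = ρ²(1+C_s²)/(2(1−ρ)) = 0.6732·(1+1.07)/(2·0.1795)
= 0.6732·2.0700/0.3590 = 3.88105

Final: 3.88105


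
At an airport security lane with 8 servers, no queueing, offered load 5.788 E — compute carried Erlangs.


B(8,5.788) = 0.110236 (Erlang-B)
Carried load = a(1 − B) = 5.788·(1 − 0.110236) = 5.788·0.889764 = 5.1500 E

Final: 5.1500 Erlangs


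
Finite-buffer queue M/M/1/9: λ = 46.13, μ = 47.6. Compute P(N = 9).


ρ = λ/μ = 46.13/47.6 = 0.9691
P_K = (1−ρ)ρ^K/(1−ρ^(K+1)) = (0.03088·0.754030)/(1 − 0.730744)
= 0.023286/0.269256 = 0.086483

Final: 0.086483


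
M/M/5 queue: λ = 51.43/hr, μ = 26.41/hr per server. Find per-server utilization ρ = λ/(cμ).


ρ = λ/(cμ) = 51.43/(5·26.41) = 51.43/132.05 = 0.3895

Final: 0.3895


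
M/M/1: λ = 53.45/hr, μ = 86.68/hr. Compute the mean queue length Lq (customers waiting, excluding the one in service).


ρ = 53.45/86.68 = 0.6166
Lq = ρ²/(1−ρ) = 0.3802/0.3834 = 0.9919

Final: 0.9919


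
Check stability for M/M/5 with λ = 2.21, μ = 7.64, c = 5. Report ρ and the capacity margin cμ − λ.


Total capacity cμ = 5·7.64 = 38.20/hr
ρ = λ/(cμ) = 2.21/38.20 = 0.05785
Stable ⇔ ρ < 1: YES
Spare capacity = cμ − λ = 38.20 − 2.21 = 35.99/hr

Final: ρ = 0.05785; stable; margin = 35.99/hr


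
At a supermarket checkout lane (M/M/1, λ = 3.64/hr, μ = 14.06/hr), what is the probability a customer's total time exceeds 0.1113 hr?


W ~ Exponential(μ−λ) for M/M/1.
μ − λ = 14.06 − 3.64 = 10.4200
P(W > t) = e^{−(μ−λ)t} = e^{−1.1597} = 0.313566

Final: 0.313566


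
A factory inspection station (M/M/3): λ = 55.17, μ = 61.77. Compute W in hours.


a = 0.8932; ρ = 0.2977; P₀ = 0.406322
Lq = P₀·a^c·ρ/(c!(1−ρ)²) = 0.02913
Wq = Lq/λ = 0.02913/55.17 = 0.0005279 hr
W = Wq + 1/μ = 0.0005279 + 0.01619 = 0.01672 hr

Final: 0.01672 hr


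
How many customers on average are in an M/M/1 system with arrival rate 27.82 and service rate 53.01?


ρ = λ/μ = 27.82/53.01 = 0.5248
L = ρ/(1−ρ) = 0.5248/(1 − 0.5248) = 0.5248/0.4752 = 1.1044

Final: 1.1044


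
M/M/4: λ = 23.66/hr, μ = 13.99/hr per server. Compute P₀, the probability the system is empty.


a = λ/μ = 23.66/13.99 = 1.6912; ρ = a/c = 0.4228
Σ_{k=0}^{3} a^k/k! (terms k=0..3) = 1.00000 + 1.69121 + 1.43009 + 0.80619 = 4.92749
Tail: a^4/(4!(1−ρ)) = 8.18066/(24·0.5772) = 0.59054
P₀ = 1/(4.92749 + 0.59054) = 1/5.51804 = 0.181224

Final: 0.181224


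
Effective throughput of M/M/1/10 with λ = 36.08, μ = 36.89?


ρ = 0.9780; P_K = (1−ρ)ρ^10/(1−ρ^11) = 0.081157
λ_eff = λ(1 − P_K) = 36.08·(1 − 0.081157) = 36.08·0.918843 = 33.1518 /hr

Final: 33.1518 /hr


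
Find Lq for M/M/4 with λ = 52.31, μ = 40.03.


a = λ/μ = 1.3068; ρ = a/4 = 0.3267
P₀ = 0.269326
Lq = P₀·a^c·ρ / (c!·(1−ρ)²) = 0.269326·2.91606·0.3267/(24·0.45334)
= 0.02358

Final: 0.02358


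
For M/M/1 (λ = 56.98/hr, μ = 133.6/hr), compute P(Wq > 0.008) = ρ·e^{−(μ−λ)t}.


ρ = 56.98/133.6 = 0.4265
P(Wq > t) = ρ·e^{−(μ−λ)t} = 0.4265·e^{−0.6130}
= 0.4265·0.541745 = 0.231053

Final: 0.231053


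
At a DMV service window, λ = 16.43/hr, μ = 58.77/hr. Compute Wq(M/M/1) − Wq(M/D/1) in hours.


ρ = 16.43/58.77 = 0.2796
Wq(M/M/1) = ρ/(μ−λ) = 0.2796/42.34 = 0.006603 hr
Wq(M/D/1) = ρ/(2(μ−λ)) = 0.003301 hr
Savings = 0.006603 − 0.003301 = 0.003301 hr

Final: 0.003301 hr


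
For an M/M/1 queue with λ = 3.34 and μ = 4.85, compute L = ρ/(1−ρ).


ρ = λ/μ = 3.34/4.85 = 0.6887
L = ρ/(1−ρ) = 0.6887/(1 − 0.6887) = 0.6887/0.3113 = 2.2119

Final: 2.2119


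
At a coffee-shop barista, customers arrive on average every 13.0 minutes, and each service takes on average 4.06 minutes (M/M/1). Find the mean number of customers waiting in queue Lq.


λ = 60/13.0 = 4.6154 /hr
μ = 60/4.06 = 14.7783 /hr
ρ = λ/μ = 4.6154/14.7783 = 0.3123
Lq = ρ²/(1−ρ) = 0.09754/0.6877 = 0.1418

Final: 0.1418


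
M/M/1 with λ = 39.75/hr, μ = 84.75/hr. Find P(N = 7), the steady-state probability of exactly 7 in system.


ρ = 39.75/84.75 = 0.4690
P_n = (1−ρ)·ρ^n = (1 − 0.4690)·0.4690^7 = 0.5310·0.004993 = 0.002651

Final: 0.002651


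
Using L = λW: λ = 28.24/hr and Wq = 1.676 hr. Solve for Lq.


Lq = λWq = 28.24·1.676 = 47.3302

Final: 47.3302


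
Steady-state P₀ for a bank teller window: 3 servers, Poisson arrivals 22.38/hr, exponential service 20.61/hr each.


a = λ/μ = 22.38/20.61 = 1.0859; ρ = a/c = 0.3620
Σ_{k=0}^{2} a^k/k! (terms k=0..2) = 1.00000 + 1.08588 + 0.58957 = 2.67545
Tail: a^3/(3!(1−ρ)) = 1.28040/(6·0.6380) = 0.33446
P₀ = 1/(2.67545 + 0.33446) = 1/3.00991 = 0.332236

Final: 0.332236


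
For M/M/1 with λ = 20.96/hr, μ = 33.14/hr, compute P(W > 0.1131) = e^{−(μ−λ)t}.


W ~ Exponential(μ−λ) for M/M/1.
μ − λ = 33.14 − 20.96 = 12.1800
P(W > t) = e^{−(μ−λ)t} = e^{−1.3776} = 0.252194

Final: 0.252194


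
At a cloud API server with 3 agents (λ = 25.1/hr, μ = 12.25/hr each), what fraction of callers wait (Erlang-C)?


a = λ/μ = 2.0490; ρ = a/3 = 0.6830
P₀ = 0.103404 (from M/M/c formula)
C(c,a) = [a^c/(c!(1−ρ))]·P₀ = [8.60227/(6·0.3170)]·0.103404
= 4.52265·0.103404 = 0.467661

Final: 0.467661


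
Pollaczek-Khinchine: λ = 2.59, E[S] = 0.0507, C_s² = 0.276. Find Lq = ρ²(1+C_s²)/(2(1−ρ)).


ρ = λ·E[S] = 2.59·0.0507 = 0.1313
Lq = ρ²(1+C_s²)/(2(1−ρ)) = 0.01724·(1+0.276)/(2·0.8687)
= 0.01724·1.2760/1.7374 = 0.01266

Final: 0.01266


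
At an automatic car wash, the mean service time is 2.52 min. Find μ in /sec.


μ = 1/(service time) in consistent units.
1 second = 0.0166667 min, so μ = 0.0166667/2.52 = 0.006614 per second

Final: 0.006614 /sec


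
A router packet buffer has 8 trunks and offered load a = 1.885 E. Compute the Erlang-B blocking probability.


B(c,a) = (a^c/c!) / Σ_{k=0}^{c} a^k/k!
a^8/8! = 0.003953
Σ terms (k=0..8): 1.00000 + 1.88500 + 1.77661 + 1.11630 + 0.52606 + 0.19832 + 0.06231 + 0.01678 + 0.003953 = 6.585339
B = 0.003953/6.585339 = 0.0006003

Final: 0.0006003


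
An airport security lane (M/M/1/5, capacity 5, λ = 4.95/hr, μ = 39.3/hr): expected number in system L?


ρ = 4.95/39.3 = 0.1260
L = ρ[1 − (K+1)ρ^K + Kρ^(K+1)] / [(1−ρ)(1−ρ^(K+1))]
Numerator: 0.1260·(1 − 6·0.00003170 + 5·0.000003993) = 0.125933
Denominator: (0.8740)·(0.999996) = 0.874042
L = 0.125933/0.874042 = 0.1441

Final: 0.1441


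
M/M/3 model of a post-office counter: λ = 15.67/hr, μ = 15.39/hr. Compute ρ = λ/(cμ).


ρ = λ/(cμ) = 15.67/(3·15.39) = 15.67/46.17 = 0.3394

Final: 0.3394


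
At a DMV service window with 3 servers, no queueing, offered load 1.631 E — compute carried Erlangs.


B(3,1.631) = 0.154374 (Erlang-B)
Carried load = a(1 − B) = 1.631·(1 − 0.154374) = 1.631·0.845626 = 1.3792 E

Final: 1.3792 Erlangs


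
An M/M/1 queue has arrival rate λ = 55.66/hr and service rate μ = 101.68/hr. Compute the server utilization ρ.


ρ = λ/μ = 55.66/101.68 = 0.5474

Final: 0.5474


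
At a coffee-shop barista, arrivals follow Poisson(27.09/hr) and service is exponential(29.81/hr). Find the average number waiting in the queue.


ρ = 27.09/29.81 = 0.9088
Lq = ρ²/(1−ρ) = 0.8258/0.09124 = 9.0508

Final: 9.0508


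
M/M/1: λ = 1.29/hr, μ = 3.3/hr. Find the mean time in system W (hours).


W = 1/(μ−λ) = 1/(3.3 − 1.29) = 1/2.01 = 0.4975 hr

Final: 0.4975 hr


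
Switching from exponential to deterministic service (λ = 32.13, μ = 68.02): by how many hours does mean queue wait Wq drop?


ρ = 32.13/68.02 = 0.4724
Wq(M/M/1) = ρ/(μ−λ) = 0.4724/35.89 = 0.01316 hr
Wq(M/D/1) = ρ/(2(μ−λ)) = 0.006581 hr
Savings = 0.01316 − 0.006581 = 0.006581 hr

Final: 0.006581 hr


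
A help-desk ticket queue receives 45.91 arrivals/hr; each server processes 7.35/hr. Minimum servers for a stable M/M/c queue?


Stability requires cμ > λ ⇔ c > λ/μ.
λ/μ = 45.91/7.35 = 6.2463
Minimum integer c = ⌊6.2463⌋ + 1 = 7
Check: 7·7.35 = 51.45 > 45.91, while 6·7.35 = 44.10 ≤ 45.91

Final: 7 servers


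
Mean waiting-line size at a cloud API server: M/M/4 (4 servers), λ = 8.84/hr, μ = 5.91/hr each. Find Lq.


a = λ/μ = 1.4958; ρ = a/4 = 0.3739
P₀ = 0.221959
Lq = P₀·a^c·ρ / (c!·(1−ρ)²) = 0.221959·5.00563·0.3739/(24·0.39195)
= 0.04417

Final: 0.04417


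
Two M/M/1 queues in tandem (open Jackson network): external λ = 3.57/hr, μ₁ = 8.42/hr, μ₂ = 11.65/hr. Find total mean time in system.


Each node sees arrival rate λ = 3.57/hr (tandem ⇒ throughput preserved).
W₁ = 1/(μ₁−λ) = 1/(8.42−3.57) = 0.20619 hr
W₂ = 1/(μ₂−λ) = 1/(11.65−3.57) = 0.12376 hr
W_total = W₁ + W₂ = 0.20619 + 0.12376 = 0.32995 hr

Final: 0.32995 hr


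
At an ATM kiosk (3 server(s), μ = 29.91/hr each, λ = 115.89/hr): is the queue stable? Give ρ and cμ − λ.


Total capacity cμ = 3·29.91 = 89.73/hr
ρ = λ/(cμ) = 115.89/89.73 = 1.2915
Stable ⇔ ρ < 1: NO
Spare capacity = cμ − λ = 89.73 − 115.89 = -26.16/hr

Final: ρ = 1.2915; unstable; margin = -26.16/hr


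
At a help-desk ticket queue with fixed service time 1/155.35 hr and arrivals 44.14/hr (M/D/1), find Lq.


ρ = 44.14/155.35 = 0.2841
M/D/1: Lq = ρ²/(2(1−ρ)) = 0.08073/(2·0.7159) = 0.05639

Final: 0.05639


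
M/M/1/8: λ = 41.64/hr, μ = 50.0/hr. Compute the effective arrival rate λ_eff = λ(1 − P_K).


ρ = 0.8328; P_K = (1−ρ)ρ^8/(1−ρ^9) = 0.047921
λ_eff = λ(1 − P_K) = 41.64·(1 − 0.047921) = 41.64·0.952079 = 39.6446 /hr

Final: 39.6446 /hr


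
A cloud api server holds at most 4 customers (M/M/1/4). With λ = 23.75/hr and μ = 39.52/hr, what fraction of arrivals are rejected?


ρ = λ/μ = 23.75/39.52 = 0.6010
P_K = (1−ρ)ρ^K/(1−ρ^(K+1)) = (0.3990·0.130433)/(1 − 0.078385)
= 0.052048/0.921615 = 0.056474

Final: 0.056474


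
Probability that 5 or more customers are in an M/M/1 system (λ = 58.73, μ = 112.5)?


ρ = 58.73/112.5 = 0.5220
P(N ≥ n) = ρ^n = 0.5220^5 = 0.038774

Final: 0.038774


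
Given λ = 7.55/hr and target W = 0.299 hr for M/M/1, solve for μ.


W = 1/(μ−λ) ⇒ μ − λ = 1/W = 1/0.299 = 3.3445
μ = λ + 1/W = 7.55 + 3.3445 = 10.8945 per hr

Final: 10.8945 /hr


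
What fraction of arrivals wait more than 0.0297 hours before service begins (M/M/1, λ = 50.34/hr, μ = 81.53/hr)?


ρ = 50.34/81.53 = 0.6174
P(Wq > t) = ρ·e^{−(μ−λ)t} = 0.6174·e^{−0.9263}
= 0.6174·0.395999 = 0.244506

Final: 0.244506


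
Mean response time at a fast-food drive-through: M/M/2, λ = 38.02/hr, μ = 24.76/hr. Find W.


a = 1.5355; ρ = 0.7678; P₀ = 0.131369
Lq = P₀·a^c·ρ/(c!(1−ρ)²) = 2.20486
Wq = Lq/λ = 2.20486/38.02 = 0.05799 hr
W = Wq + 1/μ = 0.05799 + 0.04039 = 0.09838 hr

Final: 0.09838 hr


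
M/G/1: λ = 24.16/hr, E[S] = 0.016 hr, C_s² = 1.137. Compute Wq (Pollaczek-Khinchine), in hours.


ρ = λ·E[S] = 24.16·0.016 = 0.3866
E[S²] = E[S]²(1+C_s²) = 0.016²·(1+1.137) = 0.0005471
Wq = λ·E[S²]/(2(1−ρ)) = 24.16·0.0005471/(2·0.6134) = 0.01077 hr

Final: 0.01077 hr


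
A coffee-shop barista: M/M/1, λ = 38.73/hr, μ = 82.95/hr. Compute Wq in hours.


ρ = 38.73/82.95 = 0.4669
Wq = ρ/(μ−λ) = 0.4669/(82.95 − 38.73) = 0.4669/44.22 = 0.01056 hr

Final: 0.01056 hr


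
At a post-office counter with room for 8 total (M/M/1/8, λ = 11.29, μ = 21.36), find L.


ρ = 11.29/21.36 = 0.5286
L = ρ[1 − (K+1)ρ^K + Kρ^(K+1)] / [(1−ρ)(1−ρ^(K+1))]
Numerator: 0.5286·(1 − 9·0.006092 + 8·0.003220) = 0.513194
Denominator: (0.4714)·(0.996780) = 0.469924
L = 0.513194/0.469924 = 1.0921

Final: 1.0921


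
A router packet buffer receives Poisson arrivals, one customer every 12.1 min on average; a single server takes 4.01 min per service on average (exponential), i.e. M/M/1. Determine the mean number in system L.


λ = 60/12.1 = 4.9587 /hr
μ = 60/4.01 = 14.9626 /hr
ρ = λ/μ = 4.9587/14.9626 = 0.3314
L = ρ/(1−ρ) = 0.3314/0.6686 = 0.4957

Final: 0.4957
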